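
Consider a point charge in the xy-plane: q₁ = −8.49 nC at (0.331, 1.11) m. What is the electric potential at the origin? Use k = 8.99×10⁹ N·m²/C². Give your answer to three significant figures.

The total potential is the scalar sum of each charge's contribution, V = Σ kqᵢ/rᵢ.
Distances from the field point to each charge: r₁ = 1.16 m.
V = k[(-8.49×10⁻⁹)/(1.16)] = -65.9 V.

-65.9 V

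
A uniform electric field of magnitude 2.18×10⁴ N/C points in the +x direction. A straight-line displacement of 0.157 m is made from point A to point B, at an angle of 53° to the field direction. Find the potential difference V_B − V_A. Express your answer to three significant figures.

Only the component of displacement along E changes the potential: ΔV = −E·d·cosθ.
ΔV = −(2.18×10⁴ V/m)(0.157 m)cos53° = -2060 V.

-2060 V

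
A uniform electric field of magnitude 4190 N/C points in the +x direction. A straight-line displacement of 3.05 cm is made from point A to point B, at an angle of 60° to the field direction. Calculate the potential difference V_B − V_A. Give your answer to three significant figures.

Only the component of displacement along E changes the potential: ΔV = −E·d·cosθ.
ΔV = −(4190 V/m)(0.0305 m)cos60° = -63.9 V.

-63.9 V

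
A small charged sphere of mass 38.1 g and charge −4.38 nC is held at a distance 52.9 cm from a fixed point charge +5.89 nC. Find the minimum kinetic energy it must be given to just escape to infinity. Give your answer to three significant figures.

To just escape, total mechanical energy must reach zero at infinity: ½mv²_min + U = 0, so ½mv²_min = −U = |kQq|/r.
|U| = |kQq|/r = (8.99×10⁹ N·m²/C²)(5.89×10⁻⁹)(4.38×10⁻⁹)/(0.529) = 4.38×10⁻⁷ J.

4.38×10⁻⁷ J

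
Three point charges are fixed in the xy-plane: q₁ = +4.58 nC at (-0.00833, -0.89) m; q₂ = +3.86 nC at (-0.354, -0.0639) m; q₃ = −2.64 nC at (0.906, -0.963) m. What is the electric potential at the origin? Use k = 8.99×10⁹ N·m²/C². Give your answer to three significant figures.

Electric potential is a scalar, so the contributions from each charge add algebraically: V = Σ kqᵢ/rᵢ.
Distances from the field point to each charge: r₁ = 0.890 m, r₂ = 0.360 m, r₃ = 1.32 m.
V = k[(4.58×10⁻⁹)/(0.890) + (3.86×10⁻⁹)/(0.360) + (-2.64×10⁻⁹)/(1.32)] = 125 V.

125 V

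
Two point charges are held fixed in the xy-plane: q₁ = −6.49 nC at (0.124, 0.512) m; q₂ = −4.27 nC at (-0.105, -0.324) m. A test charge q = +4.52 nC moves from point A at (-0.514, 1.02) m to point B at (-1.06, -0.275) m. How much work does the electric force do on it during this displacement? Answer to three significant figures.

-7.99×10⁻⁸ J

The work done by the electric force is W_field = −ΔU = −q(V_B − V_A) = q(V_A − V_B).
At A: distances to the source charges are 0.816 m, 1.40 m; V_A = Σ kqᵢ/rᵢ = -98.9 V.
At B: distances to the source charges are 1.42 m, 0.956 m; V_B = Σ kqᵢ/rᵢ = -81.2 V.
ΔV = V_B − V_A = 17.7 V.
W_field = −qΔV = −(4.52×10⁻⁹ C)(17.7 V) = -7.99×10⁻⁸ J.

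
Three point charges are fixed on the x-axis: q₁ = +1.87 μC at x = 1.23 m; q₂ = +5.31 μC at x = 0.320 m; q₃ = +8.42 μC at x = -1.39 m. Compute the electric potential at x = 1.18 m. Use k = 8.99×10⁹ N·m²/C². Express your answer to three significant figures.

Electric potential is a scalar, so the contributions from each charge add algebraically: V = Σ kqᵢ/rᵢ.
Distances from the field point to each charge: r₁ = 0.0500 m, r₂ = 0.860 m, r₃ = 2.57 m.
V = k[(1.87×10⁻⁶)/(0.0500) + (5.31×10⁻⁶)/(0.860) + (8.42×10⁻⁶)/(2.57)] = 4.21×10⁵ V.

4.21×10⁵ V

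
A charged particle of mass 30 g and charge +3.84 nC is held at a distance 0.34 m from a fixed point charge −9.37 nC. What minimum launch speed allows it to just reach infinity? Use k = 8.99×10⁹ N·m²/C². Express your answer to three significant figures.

To just escape, total mechanical energy must reach zero at infinity: ½mv²_min + U = 0, so ½mv²_min = −U = |kQq|/r.
|U| = |kQq|/r = (8.99×10⁹ N·m²/C²)(9.37×10⁻⁹)(3.84×10⁻⁹)/(0.340) = 9.51×10⁻⁷ J.
v_min = √(2|U|/m) = √(2·9.51×10⁻⁷/0.0300) = 7.96×10⁻³ m/s.

7.96×10⁻³ m/s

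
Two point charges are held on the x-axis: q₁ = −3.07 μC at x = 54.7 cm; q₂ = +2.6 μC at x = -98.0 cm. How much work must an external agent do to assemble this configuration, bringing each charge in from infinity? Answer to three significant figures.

The assembly work is the sum of pairwise potential energies, U = Σ_{i<j} kqᵢqⱼ/rᵢⱼ.
Pair separations: r₁₂ = 1.53 m.
U = (-0.0470) = -0.0470 J.

-0.0470 J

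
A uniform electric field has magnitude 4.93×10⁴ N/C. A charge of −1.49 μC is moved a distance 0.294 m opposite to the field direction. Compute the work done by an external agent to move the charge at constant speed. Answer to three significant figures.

The potential change for a displacement 0.294 m opposite to the field direction is ΔV = +Ed = 1.45×10⁴ V.
W_ext = qΔV = -0.0216 J.

-0.0216 J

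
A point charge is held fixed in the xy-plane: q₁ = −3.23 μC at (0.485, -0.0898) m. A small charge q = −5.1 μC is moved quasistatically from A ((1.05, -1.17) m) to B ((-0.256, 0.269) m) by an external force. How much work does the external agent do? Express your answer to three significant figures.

For quasistatic motion the external work equals the change in potential energy: W_ext = qΔV = q(V_B − V_A).
At A: distance to the source charge is 1.22 m; V_A = kq₁/r = -2.38×10⁴ V.
At B: distance to the source charge is 0.823 m; V_B = kq₁/r = -3.53×10⁴ V.
ΔV = V_B − V_A = -1.14×10⁴ V.
W_ext = qΔV = (-5.10×10⁻⁶ C)(-1.14×10⁴ V) = 0.0584 J.

0.0584 J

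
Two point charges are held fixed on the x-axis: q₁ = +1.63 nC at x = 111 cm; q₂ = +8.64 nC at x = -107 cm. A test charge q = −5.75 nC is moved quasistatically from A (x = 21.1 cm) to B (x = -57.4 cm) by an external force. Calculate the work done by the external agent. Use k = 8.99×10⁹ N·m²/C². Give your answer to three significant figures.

-5.08×10⁻⁷ J

For quasistatic motion the external work equals the change in potential energy: W_ext = qΔV = q(V_B − V_A).
At A: distances to the source charges are 0.899 m, 1.28 m; V_A = Σ kqᵢ/rᵢ = 76.9 V.
At B: distances to the source charges are 1.68 m, 0.496 m; V_B = Σ kqᵢ/rᵢ = 165 V.
ΔV = V_B − V_A = 88.4 V.
W_ext = qΔV = (-5.75×10⁻⁹ C)(88.4 V) = -5.08×10⁻⁷ J.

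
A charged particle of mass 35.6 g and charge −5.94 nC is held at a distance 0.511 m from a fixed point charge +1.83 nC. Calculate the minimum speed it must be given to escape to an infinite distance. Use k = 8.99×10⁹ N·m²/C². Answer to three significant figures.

3.28×10⁻³ m/s

To just escape, total mechanical energy must reach zero at infinity: ½mv²_min + U = 0, so ½mv²_min = −U = |kQq|/r.
|U| = |kQq|/r = (8.99×10⁹ N·m²/C²)(1.83×10⁻⁹)(5.94×10⁻⁹)/(0.511) = 1.91×10⁻⁷ J.
v_min = √(2|U|/m) = √(2·1.91×10⁻⁷/0.0356) = 3.28×10⁻³ m/s.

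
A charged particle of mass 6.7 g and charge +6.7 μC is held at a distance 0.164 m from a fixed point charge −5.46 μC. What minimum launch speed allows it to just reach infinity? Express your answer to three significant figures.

24.5 m/s

To just escape, total mechanical energy must reach zero at infinity: ½mv²_min + U = 0, so ½mv²_min = −U = |kQq|/r.
|U| = |kQq|/r = (8.99×10⁹ N·m²/C²)(5.46×10⁻⁶)(6.70×10⁻⁶)/(0.164) = 2.01 J.
v_min = √(2|U|/m) = √(2·2.01/6.70×10⁻³) = 24.5 m/s.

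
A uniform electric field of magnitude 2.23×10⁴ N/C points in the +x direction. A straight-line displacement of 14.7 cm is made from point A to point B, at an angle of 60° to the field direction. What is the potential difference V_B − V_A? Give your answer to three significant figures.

-1640 V

Only the component of displacement along E changes the potential: ΔV = −E·d·cosθ.
ΔV = −(2.23×10⁴ V/m)(0.147 m)cos60° = -1640 V.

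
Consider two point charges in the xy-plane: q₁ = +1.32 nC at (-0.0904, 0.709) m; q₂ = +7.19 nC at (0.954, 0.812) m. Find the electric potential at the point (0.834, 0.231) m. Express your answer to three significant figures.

Electric potential is a scalar, so the contributions from each charge add algebraically: V = Σ kqᵢ/rᵢ.
Distances from the field point to each charge: r₁ = 1.04 m, r₂ = 0.593 m.
V = k[(1.32×10⁻⁹)/(1.04) + (7.19×10⁻⁹)/(0.593)] = 120 V.

120 V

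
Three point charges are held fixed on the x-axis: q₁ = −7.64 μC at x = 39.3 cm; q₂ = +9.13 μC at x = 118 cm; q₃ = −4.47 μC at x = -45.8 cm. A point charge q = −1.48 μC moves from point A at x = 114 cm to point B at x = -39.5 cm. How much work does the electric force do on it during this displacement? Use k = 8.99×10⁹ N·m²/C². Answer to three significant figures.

The work done by the electric force is W_field = −ΔU = −q(V_B − V_A) = q(V_A − V_B).
At A: distances to the source charges are 0.747 m, 0.0400 m, 1.60 m; V_A = Σ kqᵢ/rᵢ = 1.93×10⁶ V.
At B: distances to the source charges are 0.788 m, 1.57 m, 0.0630 m; V_B = Σ kqᵢ/rᵢ = -6.73×10⁵ V.
ΔV = V_B − V_A = -2.61×10⁶ V.
W_field = −qΔV = −(-1.48×10⁻⁶ C)(-2.61×10⁶ V) = -3.86 J.

-3.86 J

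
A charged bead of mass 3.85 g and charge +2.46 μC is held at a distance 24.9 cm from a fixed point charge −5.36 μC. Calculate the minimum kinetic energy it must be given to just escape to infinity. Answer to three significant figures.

0.476 J

To just escape, total mechanical energy must reach zero at infinity: ½mv²_min + U = 0, so ½mv²_min = −U = |kQq|/r.
|U| = |kQq|/r = (8.99×10⁹ N·m²/C²)(5.36×10⁻⁶)(2.46×10⁻⁶)/(0.249) = 0.476 J.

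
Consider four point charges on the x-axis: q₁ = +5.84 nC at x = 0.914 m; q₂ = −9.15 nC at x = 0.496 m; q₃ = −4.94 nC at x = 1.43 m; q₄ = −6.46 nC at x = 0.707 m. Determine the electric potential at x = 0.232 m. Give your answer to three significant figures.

-394 V

The total potential is the scalar sum of each charge's contribution, V = Σ kqᵢ/rᵢ.
Distances from the field point to each charge: r₁ = 0.682 m, r₂ = 0.264 m, r₃ = 1.20 m, r₄ = 0.475 m.
V = k[(5.84×10⁻⁹)/(0.682) + (-9.15×10⁻⁹)/(0.264) + (-4.94×10⁻⁹)/(1.20) + (-6.46×10⁻⁹)/(0.475)] = -394 V.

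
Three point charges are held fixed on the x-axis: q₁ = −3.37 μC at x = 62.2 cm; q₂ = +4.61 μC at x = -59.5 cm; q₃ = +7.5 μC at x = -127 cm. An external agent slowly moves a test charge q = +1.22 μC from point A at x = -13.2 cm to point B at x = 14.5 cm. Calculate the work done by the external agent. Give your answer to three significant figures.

For quasistatic motion the external work equals the change in potential energy: W_ext = qΔV = q(V_B − V_A).
At A: distances to the source charges are 0.754 m, 0.463 m, 1.14 m; V_A = Σ kqᵢ/rᵢ = 1.09×10⁵ V.
At B: distances to the source charges are 0.477 m, 0.740 m, 1.42 m; V_B = Σ kqᵢ/rᵢ = 4.01×10⁴ V.
ΔV = V_B − V_A = -6.84×10⁴ V.
W_ext = qΔV = (1.22×10⁻⁶ C)(-6.84×10⁴ V) = -0.0835 J.

-0.0835 J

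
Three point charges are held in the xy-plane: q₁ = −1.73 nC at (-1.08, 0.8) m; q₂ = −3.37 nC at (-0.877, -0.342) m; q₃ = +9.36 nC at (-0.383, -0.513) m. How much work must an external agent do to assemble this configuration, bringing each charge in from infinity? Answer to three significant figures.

The work to assemble the configuration equals its total potential energy, U = Σ kqᵢqⱼ/rᵢⱼ over all pairs.
Pair separations: r₁₂ = 1.16 m, r₁₃ = 1.49 m, r₂₃ = 0.523 m.
U = (4.52×10⁻⁸) + (-9.79×10⁻⁸) + (-5.42×10⁻⁷) = -5.95×10⁻⁷ J.

-5.95×10⁻⁷ J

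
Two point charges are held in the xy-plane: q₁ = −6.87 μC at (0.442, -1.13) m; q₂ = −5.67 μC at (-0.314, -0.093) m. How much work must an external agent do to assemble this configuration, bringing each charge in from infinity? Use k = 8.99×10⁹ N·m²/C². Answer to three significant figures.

0.273 J

The work to assemble the configuration equals its total potential energy, U = Σ kqᵢqⱼ/rᵢⱼ over all pairs.
Pair separations: r₁₂ = 1.28 m.
U = (0.273) = 0.273 J.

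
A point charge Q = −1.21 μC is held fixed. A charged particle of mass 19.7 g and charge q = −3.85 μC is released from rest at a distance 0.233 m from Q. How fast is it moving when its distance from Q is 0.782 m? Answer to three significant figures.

3.58 m/s

Only the electrostatic force acts, so mechanical energy is conserved: ½mv² = U₁ − U₂ = kQq(1/r₁ − 1/r₂).
U₁ − U₂ = (8.99×10⁹ N·m²/C²)(-1.21×10⁻⁶ C)(-3.85×10⁻⁶ C)(1/0.233 − 1/0.782) = 0.126 J.
v = √(2·0.126/0.0197) = 3.58 m/s.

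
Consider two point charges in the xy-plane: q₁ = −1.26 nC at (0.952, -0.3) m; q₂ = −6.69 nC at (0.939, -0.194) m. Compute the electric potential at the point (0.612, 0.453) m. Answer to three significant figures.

The total potential is the scalar sum of each charge's contribution, V = Σ kqᵢ/rᵢ.
Distances from the field point to each charge: r₁ = 0.826 m, r₂ = 0.725 m.
V = k[(-1.26×10⁻⁹)/(0.826) + (-6.69×10⁻⁹)/(0.725)] = -96.7 V.

-96.7 V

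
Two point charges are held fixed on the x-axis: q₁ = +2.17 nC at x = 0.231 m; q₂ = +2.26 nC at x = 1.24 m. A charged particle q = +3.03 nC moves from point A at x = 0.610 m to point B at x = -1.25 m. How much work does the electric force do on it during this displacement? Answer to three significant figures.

The work done by the electric force is W_field = −ΔU = −q(V_B − V_A) = q(V_A − V_B).
At A: distances to the source charges are 0.379 m, 0.630 m; V_A = Σ kqᵢ/rᵢ = 83.7 V.
At B: distances to the source charges are 1.48 m, 2.49 m; V_B = Σ kqᵢ/rᵢ = 21.3 V.
ΔV = V_B − V_A = -62.4 V.
W_field = −qΔV = −(3.03×10⁻⁹ C)(-62.4 V) = 1.89×10⁻⁷ J.

1.89×10⁻⁷ J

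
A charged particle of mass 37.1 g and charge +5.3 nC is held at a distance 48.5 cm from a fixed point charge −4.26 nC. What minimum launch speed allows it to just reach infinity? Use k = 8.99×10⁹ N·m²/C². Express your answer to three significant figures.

To just escape, total mechanical energy must reach zero at infinity: ½mv²_min + U = 0, so ½mv²_min = −U = |kQq|/r.
|U| = |kQq|/r = (8.99×10⁹ N·m²/C²)(4.26×10⁻⁹)(5.30×10⁻⁹)/(0.485) = 4.19×10⁻⁷ J.
v_min = √(2|U|/m) = √(2·4.19×10⁻⁷/0.0371) = 4.75×10⁻³ m/s.

4.75×10⁻³ m/s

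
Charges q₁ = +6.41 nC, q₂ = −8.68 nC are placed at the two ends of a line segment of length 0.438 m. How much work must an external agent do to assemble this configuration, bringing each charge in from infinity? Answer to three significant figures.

The work to assemble the configuration equals its total potential energy, U = Σ kqᵢqⱼ/rᵢⱼ over all pairs.
The separation is r = 0.438 m.
U = (-1.14×10⁻⁶) = -1.14×10⁻⁶ J.

-1.14×10⁻⁶ J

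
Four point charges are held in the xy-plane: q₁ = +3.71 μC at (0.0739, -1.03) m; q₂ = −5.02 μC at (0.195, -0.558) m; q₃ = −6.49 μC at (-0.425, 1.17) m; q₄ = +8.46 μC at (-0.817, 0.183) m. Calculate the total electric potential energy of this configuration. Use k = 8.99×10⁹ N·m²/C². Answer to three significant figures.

-0.862 J

The assembly work is the sum of pairwise potential energies, U = Σ_{i<j} kqᵢqⱼ/rᵢⱼ.
Pair separations: r₁₂ = 0.487 m, r₁₃ = 2.26 m, r₁₄ = 1.51 m, r₂₃ = 1.84 m, r₂₄ = 1.25 m, r₃₄ = 1.06 m.
Summing all 6 pair terms gives U = -0.862 J.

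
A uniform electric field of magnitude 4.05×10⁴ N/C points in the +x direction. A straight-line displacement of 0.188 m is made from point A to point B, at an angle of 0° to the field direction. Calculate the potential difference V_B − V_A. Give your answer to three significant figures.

-7610 V

Only the component of displacement along E changes the potential: ΔV = −E·d·cosθ.
ΔV = −(4.05×10⁴ V/m)(0.188 m)cos0° = -7610 V.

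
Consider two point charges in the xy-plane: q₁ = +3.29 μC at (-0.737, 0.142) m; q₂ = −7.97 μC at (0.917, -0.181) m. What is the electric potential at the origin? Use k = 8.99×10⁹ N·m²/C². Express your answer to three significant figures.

Electric potential is a scalar, so the contributions from each charge add algebraically: V = Σ kqᵢ/rᵢ.
Distances from the field point to each charge: r₁ = 0.751 m, r₂ = 0.935 m.
V = k[(3.29×10⁻⁶)/(0.751) + (-7.97×10⁻⁶)/(0.935)] = -3.72×10⁴ V.

-3.72×10⁴ V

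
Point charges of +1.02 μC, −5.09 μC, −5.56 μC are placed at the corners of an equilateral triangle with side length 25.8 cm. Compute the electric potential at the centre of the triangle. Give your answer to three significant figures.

-5.81×10⁵ V

The total potential is the scalar sum of each charge's contribution, V = Σ kqᵢ/rᵢ.
The distance from each vertex to the centroid is a/√3 = 0.149 m.
V = k[(1.02×10⁻⁶)/(0.149) + (-5.09×10⁻⁶)/(0.149) + (-5.56×10⁻⁶)/(0.149)] = -5.81×10⁵ V.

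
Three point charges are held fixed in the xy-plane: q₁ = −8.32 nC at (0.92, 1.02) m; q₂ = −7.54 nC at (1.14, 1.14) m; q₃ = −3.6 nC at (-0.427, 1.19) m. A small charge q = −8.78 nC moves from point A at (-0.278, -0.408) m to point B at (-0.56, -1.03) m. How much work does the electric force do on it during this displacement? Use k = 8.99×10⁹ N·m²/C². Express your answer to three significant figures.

The work done by the electric force is W_field = −ΔU = −q(V_B − V_A) = q(V_A − V_B).
At A: distances to the source charges are 1.86 m, 2.10 m, 1.60 m; V_A = Σ kqᵢ/rᵢ = -92.6 V.
At B: distances to the source charges are 2.53 m, 2.76 m, 2.22 m; V_B = Σ kqᵢ/rᵢ = -68.7 V.
ΔV = V_B − V_A = 23.9 V.
W_field = −qΔV = −(-8.78×10⁻⁹ C)(23.9 V) = 2.09×10⁻⁷ J.

2.09×10⁻⁷ J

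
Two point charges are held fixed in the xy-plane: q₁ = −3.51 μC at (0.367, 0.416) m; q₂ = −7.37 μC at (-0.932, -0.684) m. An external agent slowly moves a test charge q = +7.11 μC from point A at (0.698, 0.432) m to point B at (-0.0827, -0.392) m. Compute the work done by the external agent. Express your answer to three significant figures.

For quasistatic motion the external work equals the change in potential energy: W_ext = qΔV = q(V_B − V_A).
At A: distances to the source charges are 0.331 m, 1.98 m; V_A = Σ kqᵢ/rᵢ = -1.29×10⁵ V.
At B: distances to the source charges are 0.925 m, 0.898 m; V_B = Σ kqᵢ/rᵢ = -1.08×10⁵ V.
ΔV = V_B − V_A = 2.09×10⁴ V.
W_ext = qΔV = (7.11×10⁻⁶ C)(2.09×10⁴ V) = 0.148 J.

0.148 J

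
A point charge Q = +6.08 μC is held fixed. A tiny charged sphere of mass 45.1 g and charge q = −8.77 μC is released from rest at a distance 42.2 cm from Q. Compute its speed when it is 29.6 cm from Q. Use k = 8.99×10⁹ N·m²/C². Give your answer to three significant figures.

4.63 m/s

Only the electrostatic force acts, so mechanical energy is conserved: ½mv² = U₁ − U₂ = kQq(1/r₁ − 1/r₂).
U₁ − U₂ = (8.99×10⁹ N·m²/C²)(6.08×10⁻⁶ C)(-8.77×10⁻⁶ C)(1/0.422 − 1/0.296) = 0.484 J.
v = √(2·0.484/0.0451) = 4.63 m/s.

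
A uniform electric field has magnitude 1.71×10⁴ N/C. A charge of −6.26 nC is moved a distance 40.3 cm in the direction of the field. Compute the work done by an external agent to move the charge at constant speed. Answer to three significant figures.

4.31×10⁻⁵ J

The potential change for a displacement 40.3 cm in the direction of the field is ΔV = −Ed = -6890 V.
W_ext = qΔV = 4.31×10⁻⁵ J.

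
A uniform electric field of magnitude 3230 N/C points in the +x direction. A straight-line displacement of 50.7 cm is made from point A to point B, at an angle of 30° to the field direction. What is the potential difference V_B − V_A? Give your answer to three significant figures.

-1420 V

Only the component of displacement along E changes the potential: ΔV = −E·d·cosθ.
ΔV = −(3230 V/m)(0.507 m)cos30° = -1420 V.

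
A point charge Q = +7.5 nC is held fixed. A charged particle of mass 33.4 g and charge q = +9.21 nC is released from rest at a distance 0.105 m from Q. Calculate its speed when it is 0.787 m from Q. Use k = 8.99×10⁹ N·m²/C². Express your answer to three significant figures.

0.0175 m/s

Only the electrostatic force acts, so mechanical energy is conserved: ½mv² = U₁ − U₂ = kQq(1/r₁ − 1/r₂).
U₁ − U₂ = (8.99×10⁹ N·m²/C²)(7.50×10⁻⁹ C)(9.21×10⁻⁹ C)(1/0.105 − 1/0.787) = 5.13×10⁻⁶ J.
v = √(2·5.13×10⁻⁶/0.0334) = 0.0175 m/s.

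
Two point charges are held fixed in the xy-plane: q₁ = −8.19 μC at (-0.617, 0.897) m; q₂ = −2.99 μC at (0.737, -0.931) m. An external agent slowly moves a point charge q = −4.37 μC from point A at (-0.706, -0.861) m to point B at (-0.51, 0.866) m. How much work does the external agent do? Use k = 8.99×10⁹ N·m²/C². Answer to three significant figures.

2.68 J

For quasistatic motion the external work equals the change in potential energy: W_ext = qΔV = q(V_B − V_A).
At A: distances to the source charges are 1.76 m, 1.44 m; V_A = Σ kqᵢ/rᵢ = -6.04×10⁴ V.
At B: distances to the source charges are 0.111 m, 2.19 m; V_B = Σ kqᵢ/rᵢ = -6.73×10⁵ V.
ΔV = V_B − V_A = -6.13×10⁵ V.
W_ext = qΔV = (-4.37×10⁻⁶ C)(-6.13×10⁵ V) = 2.68 J.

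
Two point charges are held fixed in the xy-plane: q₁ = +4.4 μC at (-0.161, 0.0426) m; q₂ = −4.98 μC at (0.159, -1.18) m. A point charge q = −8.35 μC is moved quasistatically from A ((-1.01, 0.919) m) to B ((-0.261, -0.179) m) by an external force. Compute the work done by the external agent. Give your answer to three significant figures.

For quasistatic motion the external work equals the change in potential energy: W_ext = qΔV = q(V_B − V_A).
At A: distances to the source charges are 1.22 m, 2.40 m; V_A = Σ kqᵢ/rᵢ = 1.38×10⁴ V.
At B: distances to the source charges are 0.243 m, 1.09 m; V_B = Σ kqᵢ/rᵢ = 1.21×10⁵ V.
ΔV = V_B − V_A = 1.08×10⁵ V.
W_ext = qΔV = (-8.35×10⁻⁶ C)(1.08×10⁵ V) = -0.899 J.

-0.899 J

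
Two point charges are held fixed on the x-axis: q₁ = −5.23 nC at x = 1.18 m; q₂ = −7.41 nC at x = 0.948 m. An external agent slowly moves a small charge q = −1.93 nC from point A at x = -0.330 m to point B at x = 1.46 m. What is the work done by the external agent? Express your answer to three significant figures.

For quasistatic motion the external work equals the change in potential energy: W_ext = qΔV = q(V_B − V_A).
At A: distances to the source charges are 1.51 m, 1.28 m; V_A = Σ kqᵢ/rᵢ = -83.3 V.
At B: distances to the source charges are 0.280 m, 0.512 m; V_B = Σ kqᵢ/rᵢ = -298 V.
ΔV = V_B − V_A = -215 V.
W_ext = qΔV = (-1.93×10⁻⁹ C)(-215 V) = 4.15×10⁻⁷ J.

4.15×10⁻⁷ J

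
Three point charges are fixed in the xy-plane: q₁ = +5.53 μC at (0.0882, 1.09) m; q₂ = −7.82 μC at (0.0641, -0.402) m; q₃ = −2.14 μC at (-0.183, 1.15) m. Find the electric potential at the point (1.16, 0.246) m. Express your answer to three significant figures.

-3.07×10⁴ V

The total potential is the scalar sum of each charge's contribution, V = Σ kqᵢ/rᵢ.
Distances from the field point to each charge: r₁ = 1.36 m, r₂ = 1.27 m, r₃ = 1.62 m.
V = k[(5.53×10⁻⁶)/(1.36) + (-7.82×10⁻⁶)/(1.27) + (-2.14×10⁻⁶)/(1.62)] = -3.07×10⁴ V.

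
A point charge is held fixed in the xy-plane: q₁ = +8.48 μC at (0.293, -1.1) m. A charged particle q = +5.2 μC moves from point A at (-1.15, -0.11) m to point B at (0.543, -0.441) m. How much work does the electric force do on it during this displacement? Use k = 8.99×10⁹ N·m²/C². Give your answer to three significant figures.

The work done by the electric force is W_field = −ΔU = −q(V_B − V_A) = q(V_A − V_B).
At A: distance to the source charge is 1.75 m; V_A = kq₁/r = 4.36×10⁴ V.
At B: distance to the source charge is 0.705 m; V_B = kq₁/r = 1.08×10⁵ V.
ΔV = V_B − V_A = 6.46×10⁴ V.
W_field = −qΔV = −(5.20×10⁻⁶ C)(6.46×10⁴ V) = -0.336 J.

-0.336 J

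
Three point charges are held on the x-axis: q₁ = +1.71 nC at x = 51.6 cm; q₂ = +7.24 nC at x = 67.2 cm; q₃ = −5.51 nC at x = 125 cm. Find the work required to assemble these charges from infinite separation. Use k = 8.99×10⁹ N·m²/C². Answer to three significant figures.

-2.24×10⁻⁸ J

The work to assemble the configuration equals its total potential energy, U = Σ kqᵢqⱼ/rᵢⱼ over all pairs.
Pair separations: r₁₂ = 0.156 m, r₁₃ = 0.734 m, r₂₃ = 0.578 m.
U = (7.13×10⁻⁷) + (-1.15×10⁻⁷) + (-6.20×10⁻⁷) = -2.24×10⁻⁸ J.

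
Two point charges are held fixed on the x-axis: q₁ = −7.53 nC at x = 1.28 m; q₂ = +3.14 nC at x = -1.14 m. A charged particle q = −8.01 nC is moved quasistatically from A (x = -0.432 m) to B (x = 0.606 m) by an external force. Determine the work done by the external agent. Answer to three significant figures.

6.78×10⁻⁷ J

For quasistatic motion the external work equals the change in potential energy: W_ext = qΔV = q(V_B − V_A).
At A: distances to the source charges are 1.71 m, 0.708 m; V_A = Σ kqᵢ/rᵢ = 0.330 V.
At B: distances to the source charges are 0.674 m, 1.75 m; V_B = Σ kqᵢ/rᵢ = -84.3 V.
ΔV = V_B − V_A = -84.6 V.
W_ext = qΔV = (-8.01×10⁻⁹ C)(-84.6 V) = 6.78×10⁻⁷ J.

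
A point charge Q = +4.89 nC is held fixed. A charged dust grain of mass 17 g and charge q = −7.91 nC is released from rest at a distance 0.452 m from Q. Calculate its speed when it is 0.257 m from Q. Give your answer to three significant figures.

8.29×10⁻³ m/s

Only the electrostatic force acts, so mechanical energy is conserved: ½mv² = U₁ − U₂ = kQq(1/r₁ − 1/r₂).
U₁ − U₂ = (8.99×10⁹ N·m²/C²)(4.89×10⁻⁹ C)(-7.91×10⁻⁹ C)(1/0.452 − 1/0.257) = 5.84×10⁻⁷ J.
v = √(2·5.84×10⁻⁷/0.0170) = 8.29×10⁻³ m/s.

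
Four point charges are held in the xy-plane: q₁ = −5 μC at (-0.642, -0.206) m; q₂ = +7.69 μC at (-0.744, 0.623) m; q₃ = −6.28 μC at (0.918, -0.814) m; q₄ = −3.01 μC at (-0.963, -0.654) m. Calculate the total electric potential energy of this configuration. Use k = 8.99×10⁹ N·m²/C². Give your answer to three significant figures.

The assembly work is the sum of pairwise potential energies, U = Σ_{i<j} kqᵢqⱼ/rᵢⱼ.
Pair separations: r₁₂ = 0.835 m, r₁₃ = 1.67 m, r₁₄ = 0.551 m, r₂₃ = 2.20 m, r₂₄ = 1.30 m, r₃₄ = 1.89 m.
Summing all 6 pair terms gives U = -0.268 J.

-0.268 J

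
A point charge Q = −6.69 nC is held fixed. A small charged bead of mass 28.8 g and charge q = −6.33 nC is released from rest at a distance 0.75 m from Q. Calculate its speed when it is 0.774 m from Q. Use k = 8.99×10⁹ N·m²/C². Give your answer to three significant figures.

1.05×10⁻³ m/s

Only the electrostatic force acts, so mechanical energy is conserved: ½mv² = U₁ − U₂ = kQq(1/r₁ − 1/r₂).
U₁ − U₂ = (8.99×10⁹ N·m²/C²)(-6.69×10⁻⁹ C)(-6.33×10⁻⁹ C)(1/0.750 − 1/0.774) = 1.57×10⁻⁸ J.
v = √(2·1.57×10⁻⁸/0.0288) = 1.05×10⁻³ m/s.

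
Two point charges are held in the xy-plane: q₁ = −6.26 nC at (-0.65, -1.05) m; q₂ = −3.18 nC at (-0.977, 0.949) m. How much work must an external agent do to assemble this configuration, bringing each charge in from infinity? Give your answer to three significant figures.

8.84×10⁻⁸ J

The assembly work is the sum of pairwise potential energies, U = Σ_{i<j} kqᵢqⱼ/rᵢⱼ.
Pair separations: r₁₂ = 2.03 m.
U = (8.84×10⁻⁸) = 8.84×10⁻⁸ J.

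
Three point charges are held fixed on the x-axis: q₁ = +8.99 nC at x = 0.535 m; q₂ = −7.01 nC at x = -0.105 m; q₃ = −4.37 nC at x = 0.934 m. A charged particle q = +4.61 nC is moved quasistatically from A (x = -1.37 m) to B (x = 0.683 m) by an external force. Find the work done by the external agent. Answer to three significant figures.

1.54×10⁻⁶ J

For quasistatic motion the external work equals the change in potential energy: W_ext = qΔV = q(V_B − V_A).
At A: distances to the source charges are 1.91 m, 1.27 m, 2.30 m; V_A = Σ kqᵢ/rᵢ = -24.4 V.
At B: distances to the source charges are 0.148 m, 0.788 m, 0.251 m; V_B = Σ kqᵢ/rᵢ = 310 V.
ΔV = V_B − V_A = 334 V.
W_ext = qΔV = (4.61×10⁻⁹ C)(334 V) = 1.54×10⁻⁶ J.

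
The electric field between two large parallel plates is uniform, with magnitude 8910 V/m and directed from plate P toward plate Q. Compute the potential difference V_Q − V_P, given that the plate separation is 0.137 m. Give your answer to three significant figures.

-1220 V

In a uniform field, potential decreases in the direction of E: ΔV = −E·d for a displacement d parallel to E.
Going from P to Q is a displacement of 0.137 m along the field, so V_Q − V_P = −Ed = -1220 V.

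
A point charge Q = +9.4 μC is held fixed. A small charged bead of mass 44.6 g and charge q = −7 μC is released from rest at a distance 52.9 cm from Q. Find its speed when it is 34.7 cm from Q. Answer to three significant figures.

Only the electrostatic force acts, so mechanical energy is conserved: ½mv² = U₁ − U₂ = kQq(1/r₁ − 1/r₂).
U₁ − U₂ = (8.99×10⁹ N·m²/C²)(9.40×10⁻⁶ C)(-7.00×10⁻⁶ C)(1/0.529 − 1/0.347) = 0.587 J.
v = √(2·0.587/0.0446) = 5.13 m/s.

5.13 m/s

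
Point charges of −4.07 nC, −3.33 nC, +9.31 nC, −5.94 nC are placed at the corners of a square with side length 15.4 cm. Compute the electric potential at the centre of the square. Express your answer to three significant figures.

-333 V

The total potential is the scalar sum of each charge's contribution, V = Σ kqᵢ/rᵢ.
The distance from each corner to the centre is a√2/2 = 0.109 m.
V = k[(-4.07×10⁻⁹)/(0.109) + (-3.33×10⁻⁹)/(0.109) + (9.31×10⁻⁹)/(0.109) + (-5.94×10⁻⁹)/(0.109)] = -333 V.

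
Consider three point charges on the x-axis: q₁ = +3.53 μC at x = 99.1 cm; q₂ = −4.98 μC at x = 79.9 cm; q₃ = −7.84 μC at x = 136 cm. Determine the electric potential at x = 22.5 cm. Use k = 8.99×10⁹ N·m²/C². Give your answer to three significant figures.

-9.87×10⁴ V

Electric potential is a scalar, so the contributions from each charge add algebraically: V = Σ kqᵢ/rᵢ.
Distances from the field point to each charge: r₁ = 0.766 m, r₂ = 0.574 m, r₃ = 1.14 m.
V = k[(3.53×10⁻⁶)/(0.766) + (-4.98×10⁻⁶)/(0.574) + (-7.84×10⁻⁶)/(1.14)] = -9.87×10⁴ V.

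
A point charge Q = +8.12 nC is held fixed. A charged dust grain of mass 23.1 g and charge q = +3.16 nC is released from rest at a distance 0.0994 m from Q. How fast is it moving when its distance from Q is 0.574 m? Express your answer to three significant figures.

Only the electrostatic force acts, so mechanical energy is conserved: ½mv² = U₁ − U₂ = kQq(1/r₁ − 1/r₂).
U₁ − U₂ = (8.99×10⁹ N·m²/C²)(8.12×10⁻⁹ C)(3.16×10⁻⁹ C)(1/0.0994 − 1/0.574) = 1.92×10⁻⁶ J.
v = √(2·1.92×10⁻⁶/0.0231) = 0.0129 m/s.

0.0129 m/s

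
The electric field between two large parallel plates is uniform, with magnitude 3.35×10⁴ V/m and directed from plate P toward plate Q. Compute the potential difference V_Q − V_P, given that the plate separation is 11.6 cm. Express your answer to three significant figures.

-3890 V

In a uniform field, potential decreases in the direction of E: ΔV = −E·d for a displacement d parallel to E.
Going from P to Q is a displacement of 11.6 cm along the field, so V_Q − V_P = −Ed = -3890 V.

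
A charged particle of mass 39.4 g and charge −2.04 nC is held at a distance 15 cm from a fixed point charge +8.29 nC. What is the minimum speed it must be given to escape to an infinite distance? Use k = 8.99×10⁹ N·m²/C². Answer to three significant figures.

To just escape, total mechanical energy must reach zero at infinity: ½mv²_min + U = 0, so ½mv²_min = −U = |kQq|/r.
|U| = |kQq|/r = (8.99×10⁹ N·m²/C²)(8.29×10⁻⁹)(2.04×10⁻⁹)/(0.150) = 1.01×10⁻⁶ J.
v_min = √(2|U|/m) = √(2·1.01×10⁻⁶/0.0394) = 7.17×10⁻³ m/s.

7.17×10⁻³ m/s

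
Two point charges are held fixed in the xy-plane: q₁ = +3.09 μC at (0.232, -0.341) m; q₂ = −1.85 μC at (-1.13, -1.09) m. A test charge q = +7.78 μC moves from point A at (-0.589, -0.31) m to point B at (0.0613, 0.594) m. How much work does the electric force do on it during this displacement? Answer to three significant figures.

-0.0379 J

The work done by the electric force is W_field = −ΔU = −q(V_B − V_A) = q(V_A − V_B).
At A: distances to the source charges are 0.822 m, 0.949 m; V_A = Σ kqᵢ/rᵢ = 1.63×10⁴ V.
At B: distances to the source charges are 0.950 m, 2.06 m; V_B = Σ kqᵢ/rᵢ = 2.12×10⁴ V.
ΔV = V_B − V_A = 4870 V.
W_field = −qΔV = −(7.78×10⁻⁶ C)(4870 V) = -0.0379 J.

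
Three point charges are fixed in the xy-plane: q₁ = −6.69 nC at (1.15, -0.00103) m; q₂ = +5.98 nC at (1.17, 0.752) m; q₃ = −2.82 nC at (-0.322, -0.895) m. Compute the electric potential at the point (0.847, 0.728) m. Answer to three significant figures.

Electric potential is a scalar, so the contributions from each charge add algebraically: V = Σ kqᵢ/rᵢ.
Distances from the field point to each charge: r₁ = 0.789 m, r₂ = 0.324 m, r₃ = 2.00 m.
V = k[(-6.69×10⁻⁹)/(0.789) + (5.98×10⁻⁹)/(0.324) + (-2.82×10⁻⁹)/(2.00)] = 77.1 V.

77.1 V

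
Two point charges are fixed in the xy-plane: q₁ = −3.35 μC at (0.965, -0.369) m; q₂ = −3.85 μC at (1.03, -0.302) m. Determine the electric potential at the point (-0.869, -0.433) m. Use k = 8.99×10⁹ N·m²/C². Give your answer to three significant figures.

-3.46×10⁴ V

Electric potential is a scalar, so the contributions from each charge add algebraically: V = Σ kqᵢ/rᵢ.
Distances from the field point to each charge: r₁ = 1.84 m, r₂ = 1.90 m.
V = k[(-3.35×10⁻⁶)/(1.84) + (-3.85×10⁻⁶)/(1.90)] = -3.46×10⁴ V.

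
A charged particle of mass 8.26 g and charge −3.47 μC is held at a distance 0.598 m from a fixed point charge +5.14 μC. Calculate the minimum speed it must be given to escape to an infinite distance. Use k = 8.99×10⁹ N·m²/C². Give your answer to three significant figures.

To just escape, total mechanical energy must reach zero at infinity: ½mv²_min + U = 0, so ½mv²_min = −U = |kQq|/r.
|U| = |kQq|/r = (8.99×10⁹ N·m²/C²)(5.14×10⁻⁶)(3.47×10⁻⁶)/(0.598) = 0.268 J.
v_min = √(2|U|/m) = √(2·0.268/8.26×10⁻³) = 8.06 m/s.

8.06 m/s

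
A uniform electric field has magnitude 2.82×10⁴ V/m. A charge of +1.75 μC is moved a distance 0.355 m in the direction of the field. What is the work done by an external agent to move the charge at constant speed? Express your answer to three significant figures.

The potential change for a displacement 0.355 m in the direction of the field is ΔV = −Ed = -1.00×10⁴ V.
W_ext = qΔV = -0.0175 J.

-0.0175 J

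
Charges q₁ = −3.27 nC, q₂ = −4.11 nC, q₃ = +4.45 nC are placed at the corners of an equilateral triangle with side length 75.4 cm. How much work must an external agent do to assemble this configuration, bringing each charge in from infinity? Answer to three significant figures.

The work to assemble the configuration equals its total potential energy, U = Σ kqᵢqⱼ/rᵢⱼ over all pairs.
All three pair separations equal the side length, 0.754 m.
U = (1.60×10⁻⁷) + (-1.73×10⁻⁷) + (-2.18×10⁻⁷) = -2.31×10⁻⁷ J.

-2.31×10⁻⁷ J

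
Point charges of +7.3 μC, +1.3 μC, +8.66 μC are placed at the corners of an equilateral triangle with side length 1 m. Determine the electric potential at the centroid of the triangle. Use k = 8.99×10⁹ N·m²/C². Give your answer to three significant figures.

2.69×10⁵ V

The total potential is the scalar sum of each charge's contribution, V = Σ kqᵢ/rᵢ.
The distance from each vertex to the centroid is a/√3 = 0.577 m.
V = k[(7.30×10⁻⁶)/(0.577) + (1.30×10⁻⁶)/(0.577) + (8.66×10⁻⁶)/(0.577)] = 2.69×10⁵ V.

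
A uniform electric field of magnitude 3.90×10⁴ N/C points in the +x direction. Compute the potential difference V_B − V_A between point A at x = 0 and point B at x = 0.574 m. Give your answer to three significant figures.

-2.24×10⁴ V

In a uniform field, potential decreases in the direction of E: V_B − V_A = −E·Δx.
V_B − V_A = −(3.90×10⁴ V/m)(0.574 m) = -2.24×10⁴ V.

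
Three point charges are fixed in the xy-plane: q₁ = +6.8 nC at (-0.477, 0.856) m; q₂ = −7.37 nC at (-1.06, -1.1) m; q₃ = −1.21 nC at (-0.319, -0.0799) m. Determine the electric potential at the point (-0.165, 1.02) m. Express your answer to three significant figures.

Electric potential is a scalar, so the contributions from each charge add algebraically: V = Σ kqᵢ/rᵢ.
Distances from the field point to each charge: r₁ = 0.352 m, r₂ = 2.30 m, r₃ = 1.11 m.
V = k[(6.80×10⁻⁹)/(0.352) + (-7.37×10⁻⁹)/(2.30) + (-1.21×10⁻⁹)/(1.11)] = 135 V.

135 V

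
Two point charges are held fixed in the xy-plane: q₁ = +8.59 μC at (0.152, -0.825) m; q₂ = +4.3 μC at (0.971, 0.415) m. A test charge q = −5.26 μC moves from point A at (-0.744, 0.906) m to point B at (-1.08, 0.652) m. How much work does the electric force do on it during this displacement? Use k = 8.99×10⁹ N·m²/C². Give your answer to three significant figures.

-0.0127 J

The work done by the electric force is W_field = −ΔU = −q(V_B − V_A) = q(V_A − V_B).
At A: distances to the source charges are 1.95 m, 1.78 m; V_A = Σ kqᵢ/rᵢ = 6.13×10⁴ V.
At B: distances to the source charges are 1.92 m, 2.06 m; V_B = Σ kqᵢ/rᵢ = 5.89×10⁴ V.
ΔV = V_B − V_A = -2420 V.
W_field = −qΔV = −(-5.26×10⁻⁶ C)(-2420 V) = -0.0127 J.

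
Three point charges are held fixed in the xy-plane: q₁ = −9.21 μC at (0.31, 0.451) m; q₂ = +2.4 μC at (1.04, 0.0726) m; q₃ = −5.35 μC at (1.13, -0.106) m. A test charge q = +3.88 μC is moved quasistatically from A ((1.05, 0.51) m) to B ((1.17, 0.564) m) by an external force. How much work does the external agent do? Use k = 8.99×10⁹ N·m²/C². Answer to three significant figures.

For quasistatic motion the external work equals the change in potential energy: W_ext = qΔV = q(V_B − V_A).
At A: distances to the source charges are 0.742 m, 0.438 m, 0.621 m; V_A = Σ kqᵢ/rᵢ = -1.40×10⁵ V.
At B: distances to the source charges are 0.867 m, 0.508 m, 0.671 m; V_B = Σ kqᵢ/rᵢ = -1.25×10⁵ V.
ΔV = V_B − V_A = 1.50×10⁴ V.
W_ext = qΔV = (3.88×10⁻⁶ C)(1.50×10⁴ V) = 0.0581 J.

0.0581 J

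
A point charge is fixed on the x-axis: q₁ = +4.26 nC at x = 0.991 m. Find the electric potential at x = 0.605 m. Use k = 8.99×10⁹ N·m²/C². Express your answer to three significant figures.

The total potential is the scalar sum of each charge's contribution, V = Σ kqᵢ/rᵢ.
V = k[(4.26×10⁻⁹)/(0.386)] = 99.2 V.

99.2 V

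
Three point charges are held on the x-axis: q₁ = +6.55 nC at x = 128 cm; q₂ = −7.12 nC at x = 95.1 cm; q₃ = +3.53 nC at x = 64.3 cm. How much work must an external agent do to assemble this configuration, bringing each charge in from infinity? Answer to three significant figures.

The work to assemble the configuration equals its total potential energy, U = Σ kqᵢqⱼ/rᵢⱼ over all pairs.
Pair separations: r₁₂ = 0.329 m, r₁₃ = 0.637 m, r₂₃ = 0.308 m.
U = (-1.27×10⁻⁶) + (3.26×10⁻⁷) + (-7.34×10⁻⁷) = -1.68×10⁻⁶ J.

-1.68×10⁻⁶ J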